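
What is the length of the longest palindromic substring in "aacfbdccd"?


Input: "aacfbdccd"
Checking substrings for palindromes:
  [5:9] "dccd" (len 4) => palindrome
  [0:2] "aa" (len 2) => palindrome
  [6:8] "cc" (len 2) => palindrome
Longest palindromic substring: "dccd" with length 4

4


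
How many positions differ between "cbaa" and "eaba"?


Comparing "cbaa" and "eaba" position by position:
  Position 0: 'c' vs 'e' => DIFFER
  Position 1: 'b' vs 'a' => DIFFER
  Position 2: 'a' vs 'b' => DIFFER
  Position 3: 'a' vs 'a' => same
Positions that differ: 3

3


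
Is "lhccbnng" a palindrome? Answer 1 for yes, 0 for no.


Input: lhccbnng
Reversed: gnnbcchl
  Compare pos 0 ('l') with pos 7 ('g'): MISMATCH
  Compare pos 1 ('h') with pos 6 ('n'): MISMATCH
  Compare pos 2 ('c') with pos 5 ('n'): MISMATCH
  Compare pos 3 ('c') with pos 4 ('b'): MISMATCH
Result: not a palindrome

0


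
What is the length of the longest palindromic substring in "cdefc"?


Input: "cdefc"
Checking substrings for palindromes:
  No multi-char palindromic substrings found
Longest palindromic substring: "c" with length 1

1


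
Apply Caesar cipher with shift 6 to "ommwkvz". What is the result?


Caesar cipher: shift "ommwkvz" by 6
  'o' (pos 14) + 6 = pos 20 = 'u'
  'm' (pos 12) + 6 = pos 18 = 's'
  'm' (pos 12) + 6 = pos 18 = 's'
  'w' (pos 22) + 6 = pos 2 = 'c'
  'k' (pos 10) + 6 = pos 16 = 'q'
  'v' (pos 21) + 6 = pos 1 = 'b'
  'z' (pos 25) + 6 = pos 5 = 'f'
Result: usscqbf

usscqbf


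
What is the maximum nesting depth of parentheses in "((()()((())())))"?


Input: "((()()((())())))"
Tracking depth:
  Position 0 '(': depth becomes 1
  Position 1 '(': depth becomes 2
  Position 2 '(': depth becomes 3
  Position 3 ')': depth becomes 2
  Position 4 '(': depth becomes 3
  Position 5 ')': depth becomes 2
  Position 6 '(': depth becomes 3
  Position 7 '(': depth becomes 4
  Position 8 '(': depth becomes 5
  Position 9 ')': depth becomes 4
  Position 10 ')': depth becomes 3
  Position 11 '(': depth becomes 4
  Position 12 ')': depth becomes 3
  Position 13 ')': depth becomes 2
  Position 14 ')': depth becomes 1
  Position 15 ')': depth becomes 0
Maximum depth reached: 5

5


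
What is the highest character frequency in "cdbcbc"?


Input: cdbcbc
Character counts:
  'b': 2
  'c': 3
  'd': 1
Maximum frequency: 3

3


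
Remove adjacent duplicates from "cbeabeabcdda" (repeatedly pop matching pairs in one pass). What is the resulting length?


Input: cbeabeabcdda
Stack-based adjacent duplicate removal:
  Read 'c': push. Stack: c
  Read 'b': push. Stack: cb
  Read 'e': push. Stack: cbe
  Read 'a': push. Stack: cbea
  Read 'b': push. Stack: cbeab
  Read 'e': push. Stack: cbeabe
  Read 'a': push. Stack: cbeabea
  Read 'b': push. Stack: cbeabeab
  Read 'c': push. Stack: cbeabeabc
  Read 'd': push. Stack: cbeabeabcd
  Read 'd': matches stack top 'd' => pop. Stack: cbeabeabc
  Read 'a': push. Stack: cbeabeabca
Final stack: "cbeabeabca" (length 10)

10


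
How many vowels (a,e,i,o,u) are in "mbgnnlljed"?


Input: mbgnnlljed
Checking each character:
  'm' at position 0: consonant
  'b' at position 1: consonant
  'g' at position 2: consonant
  'n' at position 3: consonant
  'n' at position 4: consonant
  'l' at position 5: consonant
  'l' at position 6: consonant
  'j' at position 7: consonant
  'e' at position 8: vowel (running total: 1)
  'd' at position 9: consonant
Total vowels: 1

1


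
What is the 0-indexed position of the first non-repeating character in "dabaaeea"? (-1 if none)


Input: dabaaeea
Character frequencies:
  'a': 4
  'b': 1
  'd': 1
  'e': 2
Scanning left to right for freq == 1:
  Position 0 ('d'): unique! => answer = 0

0


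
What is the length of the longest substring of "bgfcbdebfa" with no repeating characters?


Input: "bgfcbdebfa"
Sliding window (track last position of each char):
  Position 0 ('b'): window [0,0] length 1 -- new best
  Position 1 ('g'): window [0,1] length 2 -- new best
  Position 2 ('f'): window [0,2] length 3 -- new best
  Position 3 ('c'): window [0,3] length 4 -- new best
  Position 4 ('b'): repeat (last at 0), move window start to 1
  Position 4 ('b'): window [1,4] length 4
  Position 5 ('d'): window [1,5] length 5 -- new best
  Position 6 ('e'): window [1,6] length 6 -- new best
  Position 7 ('b'): repeat (last at 4), move window start to 5
  Position 7 ('b'): window [5,7] length 3
  Position 8 ('f'): window [5,8] length 4
  Position 9 ('a'): window [5,9] length 5
Longest substring with no repeats: "gfcbde" with length 6

6


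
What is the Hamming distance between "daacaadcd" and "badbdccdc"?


Comparing "daacaadcd" and "badbdccdc" position by position:
  Position 0: 'd' vs 'b' => differ
  Position 1: 'a' vs 'a' => same
  Position 2: 'a' vs 'd' => differ
  Position 3: 'c' vs 'b' => differ
  Position 4: 'a' vs 'd' => differ
  Position 5: 'a' vs 'c' => differ
  Position 6: 'd' vs 'c' => differ
  Position 7: 'c' vs 'd' => differ
  Position 8: 'd' vs 'c' => differ
Total differences (Hamming distance): 8

8


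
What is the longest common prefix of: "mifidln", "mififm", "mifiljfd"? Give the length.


Words: mifidln, mififm, mifiljfd
  Position 0: all 'm' => match
  Position 1: all 'i' => match
  Position 2: all 'f' => match
  Position 3: all 'i' => match
  Position 4: ('d', 'f', 'l') => mismatch, stop
LCP = "mifi" (length 4)

4


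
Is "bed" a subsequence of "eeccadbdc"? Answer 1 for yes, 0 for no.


Check if "bed" is a subsequence of "eeccadbdc"
Greedy scan:
  Position 0 ('e'): no match needed
  Position 1 ('e'): no match needed
  Position 2 ('c'): no match needed
  Position 3 ('c'): no match needed
  Position 4 ('a'): no match needed
  Position 5 ('d'): no match needed
  Position 6 ('b'): matches sub[0] = 'b'
  Position 7 ('d'): no match needed
  Position 8 ('c'): no match needed
Only matched 1/3 characters => not a subsequence

0


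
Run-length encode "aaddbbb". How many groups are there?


Input: aaddbbb
Scanning for consecutive runs:
  Group 1: 'a' x 2 (positions 0-1)
  Group 2: 'd' x 2 (positions 2-3)
  Group 3: 'b' x 3 (positions 4-6)
Total groups: 3

3


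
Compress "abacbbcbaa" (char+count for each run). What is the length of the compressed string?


Input: abacbbcbaa
Runs:
  'a' x 1 => "a1"
  'b' x 1 => "b1"
  'a' x 1 => "a1"
  'c' x 1 => "c1"
  'b' x 2 => "b2"
  'c' x 1 => "c1"
  'b' x 1 => "b1"
  'a' x 2 => "a2"
Compressed: "a1b1a1c1b2c1b1a2"
Compressed length: 16

16


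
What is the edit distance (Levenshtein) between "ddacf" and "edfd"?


Computing edit distance: "ddacf" -> "edfd"
DP table:
           e    d    f    d
      0    1    2    3    4
  d   1    1    1    2    3
  d   2    2    1    2    2
  a   3    3    2    2    3
  c   4    4    3    3    3
  f   5    5    4    3    4
Edit distance = dp[5][4] = 4

4


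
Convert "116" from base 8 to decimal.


Input: "116" in base 8
Positional expansion:
  Digit '1' (value 1) x 8^2 = 64
  Digit '1' (value 1) x 8^1 = 8
  Digit '6' (value 6) x 8^0 = 6
Sum = 78

78


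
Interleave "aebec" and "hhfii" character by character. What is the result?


Interleaving "aebec" and "hhfii":
  Position 0: 'a' from first, 'h' from second => "ah"
  Position 1: 'e' from first, 'h' from second => "eh"
  Position 2: 'b' from first, 'f' from second => "bf"
  Position 3: 'e' from first, 'i' from second => "ei"
  Position 4: 'c' from first, 'i' from second => "ci"
Result: ahehbfeici

ahehbfeici


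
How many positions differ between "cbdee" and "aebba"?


Comparing "cbdee" and "aebba" position by position:
  Position 0: 'c' vs 'a' => DIFFER
  Position 1: 'b' vs 'e' => DIFFER
  Position 2: 'd' vs 'b' => DIFFER
  Position 3: 'e' vs 'b' => DIFFER
  Position 4: 'e' vs 'a' => DIFFER
Positions that differ: 5

5


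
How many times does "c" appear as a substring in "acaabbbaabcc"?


Searching for "c" in "acaabbbaabcc"
Scanning each position:
  Position 0: "a" => no
  Position 1: "c" => MATCH
  Position 2: "a" => no
  Position 3: "a" => no
  Position 4: "b" => no
  Position 5: "b" => no
  Position 6: "b" => no
  Position 7: "a" => no
  Position 8: "a" => no
  Position 9: "b" => no
  Position 10: "c" => MATCH
  Position 11: "c" => MATCH
Total occurrences: 3

3


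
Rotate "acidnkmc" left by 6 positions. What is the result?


Input: "acidnkmc", rotate left by 6
First 6 characters: "acidnk"
Remaining characters: "mc"
Concatenate remaining + first: "mc" + "acidnk" = "mcacidnk"

mcacidnk


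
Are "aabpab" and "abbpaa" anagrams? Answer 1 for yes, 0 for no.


Strings: "aabpab", "abbpaa"
Sorted first:  aaabbp
Sorted second: aaabbp
Sorted forms match => anagrams

1


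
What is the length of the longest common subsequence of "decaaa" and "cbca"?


LCS of "decaaa" and "cbca"
DP table:
           c    b    c    a
      0    0    0    0    0
  d   0    0    0    0    0
  e   0    0    0    0    0
  c   0    1    1    1    1
  a   0    1    1    1    2
  a   0    1    1    1    2
  a   0    1    1    1    2
LCS length = dp[6][4] = 2

2


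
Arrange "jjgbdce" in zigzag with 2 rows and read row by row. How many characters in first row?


Zigzag "jjgbdce" into 2 rows:
Placing characters:
  'j' => row 0
  'j' => row 1
  'g' => row 0
  'b' => row 1
  'd' => row 0
  'c' => row 1
  'e' => row 0
Rows:
  Row 0: "jgde"
  Row 1: "jbc"
First row length: 4

4


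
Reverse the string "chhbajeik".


Input: chhbajeik
Reading characters right to left:
  Position 8: 'k'
  Position 7: 'i'
  Position 6: 'e'
  Position 5: 'j'
  Position 4: 'a'
  Position 3: 'b'
  Position 2: 'h'
  Position 1: 'h'
  Position 0: 'c'
Reversed: kiejabhhc

kiejabhhc


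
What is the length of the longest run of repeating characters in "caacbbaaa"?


Input: "caacbbaaa"
Scanning for longest run:
  Position 1 ('a'): new char, reset run to 1
  Position 2 ('a'): continues run of 'a', length=2
  Position 3 ('c'): new char, reset run to 1
  Position 4 ('b'): new char, reset run to 1
  Position 5 ('b'): continues run of 'b', length=2
  Position 6 ('a'): new char, reset run to 1
  Position 7 ('a'): continues run of 'a', length=2
  Position 8 ('a'): continues run of 'a', length=3
Longest run: 'a' with length 3

3


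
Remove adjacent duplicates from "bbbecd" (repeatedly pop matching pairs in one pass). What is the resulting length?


Input: bbbecd
Stack-based adjacent duplicate removal:
  Read 'b': push. Stack: b
  Read 'b': matches stack top 'b' => pop. Stack: (empty)
  Read 'b': push. Stack: b
  Read 'e': push. Stack: be
  Read 'c': push. Stack: bec
  Read 'd': push. Stack: becd
Final stack: "becd" (length 4)

4


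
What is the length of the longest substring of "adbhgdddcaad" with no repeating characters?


Input: "adbhgdddcaad"
Sliding window (track last position of each char):
  Position 0 ('a'): window [0,0] length 1 -- new best
  Position 1 ('d'): window [0,1] length 2 -- new best
  Position 2 ('b'): window [0,2] length 3 -- new best
  Position 3 ('h'): window [0,3] length 4 -- new best
  Position 4 ('g'): window [0,4] length 5 -- new best
  Position 5 ('d'): repeat (last at 1), move window start to 2
  Position 5 ('d'): window [2,5] length 4
  Position 6 ('d'): repeat (last at 5), move window start to 6
  Position 6 ('d'): window [6,6] length 1
  Position 7 ('d'): repeat (last at 6), move window start to 7
  Position 7 ('d'): window [7,7] length 1
  Position 8 ('c'): window [7,8] length 2
  Position 9 ('a'): window [7,9] length 3
  Position 10 ('a'): repeat (last at 9), move window start to 10
  Position 10 ('a'): window [10,10] length 1
  Position 11 ('d'): window [10,11] length 2
Longest substring with no repeats: "adbhg" with length 5

5


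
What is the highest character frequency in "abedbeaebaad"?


Input: abedbeaebaad
Character counts:
  'a': 4
  'b': 3
  'd': 2
  'e': 3
Maximum frequency: 4

4


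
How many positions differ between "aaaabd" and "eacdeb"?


Comparing "aaaabd" and "eacdeb" position by position:
  Position 0: 'a' vs 'e' => DIFFER
  Position 1: 'a' vs 'a' => same
  Position 2: 'a' vs 'c' => DIFFER
  Position 3: 'a' vs 'd' => DIFFER
  Position 4: 'b' vs 'e' => DIFFER
  Position 5: 'd' vs 'b' => DIFFER
Positions that differ: 5

5


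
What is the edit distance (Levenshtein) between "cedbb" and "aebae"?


Computing edit distance: "cedbb" -> "aebae"
DP table:
           a    e    b    a    e
      0    1    2    3    4    5
  c   1    1    2    3    4    5
  e   2    2    1    2    3    4
  d   3    3    2    2    3    4
  b   4    4    3    2    3    4
  b   5    5    4    3    3    4
Edit distance = dp[5][5] = 4

4


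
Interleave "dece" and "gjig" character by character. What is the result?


Interleaving "dece" and "gjig":
  Position 0: 'd' from first, 'g' from second => "dg"
  Position 1: 'e' from first, 'j' from second => "ej"
  Position 2: 'c' from first, 'i' from second => "ci"
  Position 3: 'e' from first, 'g' from second => "eg"
Result: dgejcieg

dgejcieg


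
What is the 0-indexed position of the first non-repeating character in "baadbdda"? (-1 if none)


Input: baadbdda
Character frequencies:
  'a': 3
  'b': 2
  'd': 3
Scanning left to right for freq == 1:
  Position 0 ('b'): freq=2, skip
  Position 1 ('a'): freq=3, skip
  Position 2 ('a'): freq=3, skip
  Position 3 ('d'): freq=3, skip
  Position 4 ('b'): freq=2, skip
  Position 5 ('d'): freq=3, skip
  Position 6 ('d'): freq=3, skip
  Position 7 ('a'): freq=3, skip
  No unique character found => answer = -1

-1


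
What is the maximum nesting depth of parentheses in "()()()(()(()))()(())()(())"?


Input: "()()()(()(()))()(())()(())"
Tracking depth:
  Position 0 '(': depth becomes 1
  Position 1 ')': depth becomes 0
  Position 2 '(': depth becomes 1
  Position 3 ')': depth becomes 0
  Position 4 '(': depth becomes 1
  Position 5 ')': depth becomes 0
  Position 6 '(': depth becomes 1
  Position 7 '(': depth becomes 2
  Position 8 ')': depth becomes 1
  Position 9 '(': depth becomes 2
  Position 10 '(': depth becomes 3
  Position 11 ')': depth becomes 2
  Position 12 ')': depth becomes 1
  Position 13 ')': depth becomes 0
  Position 14 '(': depth becomes 1
  Position 15 ')': depth becomes 0
  Position 16 '(': depth becomes 1
  Position 17 '(': depth becomes 2
  Position 18 ')': depth becomes 1
  Position 19 ')': depth becomes 0
  Position 20 '(': depth becomes 1
  Position 21 ')': depth becomes 0
  Position 22 '(': depth becomes 1
  Position 23 '(': depth becomes 2
  Position 24 ')': depth becomes 1
  Position 25 ')': depth becomes 0
Maximum depth reached: 3

3


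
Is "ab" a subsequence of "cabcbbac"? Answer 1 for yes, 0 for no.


Check if "ab" is a subsequence of "cabcbbac"
Greedy scan:
  Position 0 ('c'): no match needed
  Position 1 ('a'): matches sub[0] = 'a'
  Position 2 ('b'): matches sub[1] = 'b'
  Position 3 ('c'): no match needed
  Position 4 ('b'): no match needed
  Position 5 ('b'): no match needed
  Position 6 ('a'): no match needed
  Position 7 ('c'): no match needed
All 2 characters matched => is a subsequence

1


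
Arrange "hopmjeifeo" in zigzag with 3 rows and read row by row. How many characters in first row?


Zigzag "hopmjeifeo" into 3 rows:
Placing characters:
  'h' => row 0
  'o' => row 1
  'p' => row 2
  'm' => row 1
  'j' => row 0
  'e' => row 1
  'i' => row 2
  'f' => row 1
  'e' => row 0
  'o' => row 1
Rows:
  Row 0: "hje"
  Row 1: "omefo"
  Row 2: "pi"
First row length: 3

3


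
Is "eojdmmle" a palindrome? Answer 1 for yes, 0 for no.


Input: eojdmmle
Reversed: elmmdjoe
  Compare pos 0 ('e') with pos 7 ('e'): match
  Compare pos 1 ('o') with pos 6 ('l'): MISMATCH
  Compare pos 2 ('j') with pos 5 ('m'): MISMATCH
  Compare pos 3 ('d') with pos 4 ('m'): MISMATCH
Result: not a palindrome

0


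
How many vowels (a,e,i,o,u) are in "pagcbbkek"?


Input: pagcbbkek
Checking each character:
  'p' at position 0: consonant
  'a' at position 1: vowel (running total: 1)
  'g' at position 2: consonant
  'c' at position 3: consonant
  'b' at position 4: consonant
  'b' at position 5: consonant
  'k' at position 6: consonant
  'e' at position 7: vowel (running total: 2)
  'k' at position 8: consonant
Total vowels: 2

2


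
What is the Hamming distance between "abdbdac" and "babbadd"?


Comparing "abdbdac" and "babbadd" position by position:
  Position 0: 'a' vs 'b' => differ
  Position 1: 'b' vs 'a' => differ
  Position 2: 'd' vs 'b' => differ
  Position 3: 'b' vs 'b' => same
  Position 4: 'd' vs 'a' => differ
  Position 5: 'a' vs 'd' => differ
  Position 6: 'c' vs 'd' => differ
Total differences (Hamming distance): 6

6


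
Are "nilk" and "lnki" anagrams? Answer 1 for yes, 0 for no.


Strings: "nilk", "lnki"
Sorted first:  ikln
Sorted second: ikln
Sorted forms match => anagrams

1


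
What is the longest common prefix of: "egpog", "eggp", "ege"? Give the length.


Words: egpog, eggp, ege
  Position 0: all 'e' => match
  Position 1: all 'g' => match
  Position 2: ('p', 'g', 'e') => mismatch, stop
LCP = "eg" (length 2)

2


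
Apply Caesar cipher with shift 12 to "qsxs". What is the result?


Caesar cipher: shift "qsxs" by 12
  'q' (pos 16) + 12 = pos 2 = 'c'
  's' (pos 18) + 12 = pos 4 = 'e'
  'x' (pos 23) + 12 = pos 9 = 'j'
  's' (pos 18) + 12 = pos 4 = 'e'
Result: ceje

ceje


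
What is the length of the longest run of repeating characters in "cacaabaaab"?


Input: "cacaabaaab"
Scanning for longest run:
  Position 1 ('a'): new char, reset run to 1
  Position 2 ('c'): new char, reset run to 1
  Position 3 ('a'): new char, reset run to 1
  Position 4 ('a'): continues run of 'a', length=2
  Position 5 ('b'): new char, reset run to 1
  Position 6 ('a'): new char, reset run to 1
  Position 7 ('a'): continues run of 'a', length=2
  Position 8 ('a'): continues run of 'a', length=3
  Position 9 ('b'): new char, reset run to 1
Longest run: 'a' with length 3

3


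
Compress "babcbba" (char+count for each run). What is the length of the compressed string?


Input: babcbba
Runs:
  'b' x 1 => "b1"
  'a' x 1 => "a1"
  'b' x 1 => "b1"
  'c' x 1 => "c1"
  'b' x 2 => "b2"
  'a' x 1 => "a1"
Compressed: "b1a1b1c1b2a1"
Compressed length: 12

12


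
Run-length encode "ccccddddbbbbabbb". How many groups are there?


Input: ccccddddbbbbabbb
Scanning for consecutive runs:
  Group 1: 'c' x 4 (positions 0-3)
  Group 2: 'd' x 4 (positions 4-7)
  Group 3: 'b' x 4 (positions 8-11)
  Group 4: 'a' x 1 (positions 12-12)
  Group 5: 'b' x 3 (positions 13-15)
Total groups: 5

5


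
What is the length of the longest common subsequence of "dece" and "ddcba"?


LCS of "dece" and "ddcba"
DP table:
           d    d    c    b    a
      0    0    0    0    0    0
  d   0    1    1    1    1    1
  e   0    1    1    1    1    1
  c   0    1    1    2    2    2
  e   0    1    1    2    2    2
LCS length = dp[4][5] = 2

2


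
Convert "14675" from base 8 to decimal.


Input: "14675" in base 8
Positional expansion:
  Digit '1' (value 1) x 8^4 = 4096
  Digit '4' (value 4) x 8^3 = 2048
  Digit '6' (value 6) x 8^2 = 384
  Digit '7' (value 7) x 8^1 = 56
  Digit '5' (value 5) x 8^0 = 5
Sum = 6589

6589


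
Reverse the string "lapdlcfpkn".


Input: lapdlcfpkn
Reading characters right to left:
  Position 9: 'n'
  Position 8: 'k'
  Position 7: 'p'
  Position 6: 'f'
  Position 5: 'c'
  Position 4: 'l'
  Position 3: 'd'
  Position 2: 'p'
  Position 1: 'a'
  Position 0: 'l'
Reversed: nkpfcldpal

nkpfcldpal


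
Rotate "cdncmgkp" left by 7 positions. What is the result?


Input: "cdncmgkp", rotate left by 7
First 7 characters: "cdncmgk"
Remaining characters: "p"
Concatenate remaining + first: "p" + "cdncmgk" = "pcdncmgk"

pcdncmgk


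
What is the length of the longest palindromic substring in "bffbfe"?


Input: "bffbfe"
Checking substrings for palindromes:
  [0:4] "bffb" (len 4) => palindrome
  [2:5] "fbf" (len 3) => palindrome
  [1:3] "ff" (len 2) => palindrome
Longest palindromic substring: "bffb" with length 4

4


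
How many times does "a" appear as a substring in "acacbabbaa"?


Searching for "a" in "acacbabbaa"
Scanning each position:
  Position 0: "a" => MATCH
  Position 1: "c" => no
  Position 2: "a" => MATCH
  Position 3: "c" => no
  Position 4: "b" => no
  Position 5: "a" => MATCH
  Position 6: "b" => no
  Position 7: "b" => no
  Position 8: "a" => MATCH
  Position 9: "a" => MATCH
Total occurrences: 5

5


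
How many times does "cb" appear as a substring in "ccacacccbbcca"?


Searching for "cb" in "ccacacccbbcca"
Scanning each position:
  Position 0: "cc" => no
  Position 1: "ca" => no
  Position 2: "ac" => no
  Position 3: "ca" => no
  Position 4: "ac" => no
  Position 5: "cc" => no
  Position 6: "cc" => no
  Position 7: "cb" => MATCH
  Position 8: "bb" => no
  Position 9: "bc" => no
  Position 10: "cc" => no
  Position 11: "ca" => no
Total occurrences: 1

1


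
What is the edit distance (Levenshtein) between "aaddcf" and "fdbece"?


Computing edit distance: "aaddcf" -> "fdbece"
DP table:
           f    d    b    e    c    e
      0    1    2    3    4    5    6
  a   1    1    2    3    4    5    6
  a   2    2    2    3    4    5    6
  d   3    3    2    3    4    5    6
  d   4    4    3    3    4    5    6
  c   5    5    4    4    4    4    5
  f   6    5    5    5    5    5    5
Edit distance = dp[6][6] = 5

5


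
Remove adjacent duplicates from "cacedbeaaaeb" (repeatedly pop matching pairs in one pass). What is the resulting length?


Input: cacedbeaaaeb
Stack-based adjacent duplicate removal:
  Read 'c': push. Stack: c
  Read 'a': push. Stack: ca
  Read 'c': push. Stack: cac
  Read 'e': push. Stack: cace
  Read 'd': push. Stack: caced
  Read 'b': push. Stack: cacedb
  Read 'e': push. Stack: cacedbe
  Read 'a': push. Stack: cacedbea
  Read 'a': matches stack top 'a' => pop. Stack: cacedbe
  Read 'a': push. Stack: cacedbea
  Read 'e': push. Stack: cacedbeae
  Read 'b': push. Stack: cacedbeaeb
Final stack: "cacedbeaeb" (length 10)

10


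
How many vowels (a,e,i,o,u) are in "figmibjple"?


Input: figmibjple
Checking each character:
  'f' at position 0: consonant
  'i' at position 1: vowel (running total: 1)
  'g' at position 2: consonant
  'm' at position 3: consonant
  'i' at position 4: vowel (running total: 2)
  'b' at position 5: consonant
  'j' at position 6: consonant
  'p' at position 7: consonant
  'l' at position 8: consonant
  'e' at position 9: vowel (running total: 3)
Total vowels: 3

3


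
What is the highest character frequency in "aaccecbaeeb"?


Input: aaccecbaeeb
Character counts:
  'a': 3
  'b': 2
  'c': 3
  'e': 3
Maximum frequency: 3

3


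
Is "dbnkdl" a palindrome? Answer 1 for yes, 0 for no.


Input: dbnkdl
Reversed: ldknbd
  Compare pos 0 ('d') with pos 5 ('l'): MISMATCH
  Compare pos 1 ('b') with pos 4 ('d'): MISMATCH
  Compare pos 2 ('n') with pos 3 ('k'): MISMATCH
Result: not a palindrome

0


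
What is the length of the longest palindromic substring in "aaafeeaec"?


Input: "aaafeeaec"
Checking substrings for palindromes:
  [0:3] "aaa" (len 3) => palindrome
  [5:8] "eae" (len 3) => palindrome
  [0:2] "aa" (len 2) => palindrome
  [1:3] "aa" (len 2) => palindrome
  [4:6] "ee" (len 2) => palindrome
Longest palindromic substring: "aaa" with length 3

3


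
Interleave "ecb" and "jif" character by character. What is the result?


Interleaving "ecb" and "jif":
  Position 0: 'e' from first, 'j' from second => "ej"
  Position 1: 'c' from first, 'i' from second => "ci"
  Position 2: 'b' from first, 'f' from second => "bf"
Result: ejcibf

ejcibf


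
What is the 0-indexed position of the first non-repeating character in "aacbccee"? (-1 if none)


Input: aacbccee
Character frequencies:
  'a': 2
  'b': 1
  'c': 3
  'e': 2
Scanning left to right for freq == 1:
  Position 0 ('a'): freq=2, skip
  Position 1 ('a'): freq=2, skip
  Position 2 ('c'): freq=3, skip
  Position 3 ('b'): unique! => answer = 3

3


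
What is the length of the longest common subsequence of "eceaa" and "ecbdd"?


LCS of "eceaa" and "ecbdd"
DP table:
           e    c    b    d    d
      0    0    0    0    0    0
  e   0    1    1    1    1    1
  c   0    1    2    2    2    2
  e   0    1    2    2    2    2
  a   0    1    2    2    2    2
  a   0    1    2    2    2    2
LCS length = dp[5][5] = 2

2


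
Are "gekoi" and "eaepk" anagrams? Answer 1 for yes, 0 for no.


Strings: "gekoi", "eaepk"
Sorted first:  egiko
Sorted second: aeekp
Differ at position 0: 'e' vs 'a' => not anagrams

0


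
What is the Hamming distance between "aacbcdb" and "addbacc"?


Comparing "aacbcdb" and "addbacc" position by position:
  Position 0: 'a' vs 'a' => same
  Position 1: 'a' vs 'd' => differ
  Position 2: 'c' vs 'd' => differ
  Position 3: 'b' vs 'b' => same
  Position 4: 'c' vs 'a' => differ
  Position 5: 'd' vs 'c' => differ
  Position 6: 'b' vs 'c' => differ
Total differences (Hamming distance): 5

5


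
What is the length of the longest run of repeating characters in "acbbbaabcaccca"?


Input: "acbbbaabcaccca"
Scanning for longest run:
  Position 1 ('c'): new char, reset run to 1
  Position 2 ('b'): new char, reset run to 1
  Position 3 ('b'): continues run of 'b', length=2
  Position 4 ('b'): continues run of 'b', length=3
  Position 5 ('a'): new char, reset run to 1
  Position 6 ('a'): continues run of 'a', length=2
  Position 7 ('b'): new char, reset run to 1
  Position 8 ('c'): new char, reset run to 1
  Position 9 ('a'): new char, reset run to 1
  Position 10 ('c'): new char, reset run to 1
  Position 11 ('c'): continues run of 'c', length=2
  Position 12 ('c'): continues run of 'c', length=3
  Position 13 ('a'): new char, reset run to 1
Longest run: 'b' with length 3

3


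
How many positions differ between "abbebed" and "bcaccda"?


Comparing "abbebed" and "bcaccda" position by position:
  Position 0: 'a' vs 'b' => DIFFER
  Position 1: 'b' vs 'c' => DIFFER
  Position 2: 'b' vs 'a' => DIFFER
  Position 3: 'e' vs 'c' => DIFFER
  Position 4: 'b' vs 'c' => DIFFER
  Position 5: 'e' vs 'd' => DIFFER
  Position 6: 'd' vs 'a' => DIFFER
Positions that differ: 7

7


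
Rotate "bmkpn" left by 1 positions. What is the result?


Input: "bmkpn", rotate left by 1
First 1 characters: "b"
Remaining characters: "mkpn"
Concatenate remaining + first: "mkpn" + "b" = "mkpnb"

mkpnb


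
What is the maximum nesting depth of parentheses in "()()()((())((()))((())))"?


Input: "()()()((())((()))((())))"
Tracking depth:
  Position 0 '(': depth becomes 1
  Position 1 ')': depth becomes 0
  Position 2 '(': depth becomes 1
  Position 3 ')': depth becomes 0
  Position 4 '(': depth becomes 1
  Position 5 ')': depth becomes 0
  Position 6 '(': depth becomes 1
  Position 7 '(': depth becomes 2
  Position 8 '(': depth becomes 3
  Position 9 ')': depth becomes 2
  Position 10 ')': depth becomes 1
  Position 11 '(': depth becomes 2
  Position 12 '(': depth becomes 3
  Position 13 '(': depth becomes 4
  Position 14 ')': depth becomes 3
  Position 15 ')': depth becomes 2
  Position 16 ')': depth becomes 1
  Position 17 '(': depth becomes 2
  Position 18 '(': depth becomes 3
  Position 19 '(': depth becomes 4
  Position 20 ')': depth becomes 3
  Position 21 ')': depth becomes 2
  Position 22 ')': depth becomes 1
  Position 23 ')': depth becomes 0
Maximum depth reached: 4

4


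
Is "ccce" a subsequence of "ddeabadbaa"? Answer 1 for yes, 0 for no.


Check if "ccce" is a subsequence of "ddeabadbaa"
Greedy scan:
  Position 0 ('d'): no match needed
  Position 1 ('d'): no match needed
  Position 2 ('e'): no match needed
  Position 3 ('a'): no match needed
  Position 4 ('b'): no match needed
  Position 5 ('a'): no match needed
  Position 6 ('d'): no match needed
  Position 7 ('b'): no match needed
  Position 8 ('a'): no match needed
  Position 9 ('a'): no match needed
Only matched 0/4 characters => not a subsequence

0


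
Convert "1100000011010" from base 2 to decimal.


Input: "1100000011010" in base 2
Positional expansion:
  Digit '1' (value 1) x 2^12 = 4096
  Digit '1' (value 1) x 2^11 = 2048
  Digit '0' (value 0) x 2^10 = 0
  Digit '0' (value 0) x 2^9 = 0
  Digit '0' (value 0) x 2^8 = 0
  Digit '0' (value 0) x 2^7 = 0
  Digit '0' (value 0) x 2^6 = 0
  Digit '0' (value 0) x 2^5 = 0
  Digit '1' (value 1) x 2^4 = 16
  Digit '1' (value 1) x 2^3 = 8
  Digit '0' (value 0) x 2^2 = 0
  Digit '1' (value 1) x 2^1 = 2
  Digit '0' (value 0) x 2^0 = 0
Sum = 6170

6170


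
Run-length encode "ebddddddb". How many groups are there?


Input: ebddddddb
Scanning for consecutive runs:
  Group 1: 'e' x 1 (positions 0-0)
  Group 2: 'b' x 1 (positions 1-1)
  Group 3: 'd' x 6 (positions 2-7)
  Group 4: 'b' x 1 (positions 8-8)
Total groups: 4

4


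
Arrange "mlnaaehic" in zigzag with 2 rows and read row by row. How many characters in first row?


Zigzag "mlnaaehic" into 2 rows:
Placing characters:
  'm' => row 0
  'l' => row 1
  'n' => row 0
  'a' => row 1
  'a' => row 0
  'e' => row 1
  'h' => row 0
  'i' => row 1
  'c' => row 0
Rows:
  Row 0: "mnahc"
  Row 1: "laei"
First row length: 5

5


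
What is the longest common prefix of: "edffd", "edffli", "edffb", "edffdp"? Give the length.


Words: edffd, edffli, edffb, edffdp
  Position 0: all 'e' => match
  Position 1: all 'd' => match
  Position 2: all 'f' => match
  Position 3: all 'f' => match
  Position 4: ('d', 'l', 'b', 'd') => mismatch, stop
LCP = "edff" (length 4)

4


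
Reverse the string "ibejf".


Input: ibejf
Reading characters right to left:
  Position 4: 'f'
  Position 3: 'j'
  Position 2: 'e'
  Position 1: 'b'
  Position 0: 'i'
Reversed: fjebi

fjebi


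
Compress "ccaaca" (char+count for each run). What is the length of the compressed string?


Input: ccaaca
Runs:
  'c' x 2 => "c2"
  'a' x 2 => "a2"
  'c' x 1 => "c1"
  'a' x 1 => "a1"
Compressed: "c2a2c1a1"
Compressed length: 8

8


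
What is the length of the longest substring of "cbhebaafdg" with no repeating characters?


Input: "cbhebaafdg"
Sliding window (track last position of each char):
  Position 0 ('c'): window [0,0] length 1 -- new best
  Position 1 ('b'): window [0,1] length 2 -- new best
  Position 2 ('h'): window [0,2] length 3 -- new best
  Position 3 ('e'): window [0,3] length 4 -- new best
  Position 4 ('b'): repeat (last at 1), move window start to 2
  Position 4 ('b'): window [2,4] length 3
  Position 5 ('a'): window [2,5] length 4
  Position 6 ('a'): repeat (last at 5), move window start to 6
  Position 6 ('a'): window [6,6] length 1
  Position 7 ('f'): window [6,7] length 2
  Position 8 ('d'): window [6,8] length 3
  Position 9 ('g'): window [6,9] length 4
Longest substring with no repeats: "cbhe" with length 4

4


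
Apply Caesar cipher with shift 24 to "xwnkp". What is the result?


Caesar cipher: shift "xwnkp" by 24
  'x' (pos 23) + 24 = pos 21 = 'v'
  'w' (pos 22) + 24 = pos 20 = 'u'
  'n' (pos 13) + 24 = pos 11 = 'l'
  'k' (pos 10) + 24 = pos 8 = 'i'
  'p' (pos 15) + 24 = pos 13 = 'n'
Result: vulin

vulin


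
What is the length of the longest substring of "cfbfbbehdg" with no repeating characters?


Input: "cfbfbbehdg"
Sliding window (track last position of each char):
  Position 0 ('c'): window [0,0] length 1 -- new best
  Position 1 ('f'): window [0,1] length 2 -- new best
  Position 2 ('b'): window [0,2] length 3 -- new best
  Position 3 ('f'): repeat (last at 1), move window start to 2
  Position 3 ('f'): window [2,3] length 2
  Position 4 ('b'): repeat (last at 2), move window start to 3
  Position 4 ('b'): window [3,4] length 2
  Position 5 ('b'): repeat (last at 4), move window start to 5
  Position 5 ('b'): window [5,5] length 1
  Position 6 ('e'): window [5,6] length 2
  Position 7 ('h'): window [5,7] length 3
  Position 8 ('d'): window [5,8] length 4 -- new best
  Position 9 ('g'): window [5,9] length 5 -- new best
Longest substring with no repeats: "behdg" with length 5

5


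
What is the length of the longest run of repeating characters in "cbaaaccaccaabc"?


Input: "cbaaaccaccaabc"
Scanning for longest run:
  Position 1 ('b'): new char, reset run to 1
  Position 2 ('a'): new char, reset run to 1
  Position 3 ('a'): continues run of 'a', length=2
  Position 4 ('a'): continues run of 'a', length=3
  Position 5 ('c'): new char, reset run to 1
  Position 6 ('c'): continues run of 'c', length=2
  Position 7 ('a'): new char, reset run to 1
  Position 8 ('c'): new char, reset run to 1
  Position 9 ('c'): continues run of 'c', length=2
  Position 10 ('a'): new char, reset run to 1
  Position 11 ('a'): continues run of 'a', length=2
  Position 12 ('b'): new char, reset run to 1
  Position 13 ('c'): new char, reset run to 1
Longest run: 'a' with length 3

3


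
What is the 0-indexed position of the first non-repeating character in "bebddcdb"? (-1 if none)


Input: bebddcdb
Character frequencies:
  'b': 3
  'c': 1
  'd': 3
  'e': 1
Scanning left to right for freq == 1:
  Position 0 ('b'): freq=3, skip
  Position 1 ('e'): unique! => answer = 1

1


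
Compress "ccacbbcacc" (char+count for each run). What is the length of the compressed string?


Input: ccacbbcacc
Runs:
  'c' x 2 => "c2"
  'a' x 1 => "a1"
  'c' x 1 => "c1"
  'b' x 2 => "b2"
  'c' x 1 => "c1"
  'a' x 1 => "a1"
  'c' x 2 => "c2"
Compressed: "c2a1c1b2c1a1c2"
Compressed length: 14

14


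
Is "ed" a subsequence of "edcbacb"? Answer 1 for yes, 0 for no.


Check if "ed" is a subsequence of "edcbacb"
Greedy scan:
  Position 0 ('e'): matches sub[0] = 'e'
  Position 1 ('d'): matches sub[1] = 'd'
  Position 2 ('c'): no match needed
  Position 3 ('b'): no match needed
  Position 4 ('a'): no match needed
  Position 5 ('c'): no match needed
  Position 6 ('b'): no match needed
All 2 characters matched => is a subsequence

1


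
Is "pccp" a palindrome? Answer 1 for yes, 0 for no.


Input: pccp
Reversed: pccp
  Compare pos 0 ('p') with pos 3 ('p'): match
  Compare pos 1 ('c') with pos 2 ('c'): match
Result: palindrome

1


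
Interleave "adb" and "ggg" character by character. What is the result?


Interleaving "adb" and "ggg":
  Position 0: 'a' from first, 'g' from second => "ag"
  Position 1: 'd' from first, 'g' from second => "dg"
  Position 2: 'b' from first, 'g' from second => "bg"
Result: agdgbg

agdgbg


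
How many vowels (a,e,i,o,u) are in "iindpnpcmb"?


Input: iindpnpcmb
Checking each character:
  'i' at position 0: vowel (running total: 1)
  'i' at position 1: vowel (running total: 2)
  'n' at position 2: consonant
  'd' at position 3: consonant
  'p' at position 4: consonant
  'n' at position 5: consonant
  'p' at position 6: consonant
  'c' at position 7: consonant
  'm' at position 8: consonant
  'b' at position 9: consonant
Total vowels: 2

2


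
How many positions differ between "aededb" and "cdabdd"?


Comparing "aededb" and "cdabdd" position by position:
  Position 0: 'a' vs 'c' => DIFFER
  Position 1: 'e' vs 'd' => DIFFER
  Position 2: 'd' vs 'a' => DIFFER
  Position 3: 'e' vs 'b' => DIFFER
  Position 4: 'd' vs 'd' => same
  Position 5: 'b' vs 'd' => DIFFER
Positions that differ: 5

5


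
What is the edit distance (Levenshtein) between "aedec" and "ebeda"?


Computing edit distance: "aedec" -> "ebeda"
DP table:
           e    b    e    d    a
      0    1    2    3    4    5
  a   1    1    2    3    4    4
  e   2    1    2    2    3    4
  d   3    2    2    3    2    3
  e   4    3    3    2    3    3
  c   5    4    4    3    3    4
Edit distance = dp[5][5] = 4

4


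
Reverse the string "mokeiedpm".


Input: mokeiedpm
Reading characters right to left:
  Position 8: 'm'
  Position 7: 'p'
  Position 6: 'd'
  Position 5: 'e'
  Position 4: 'i'
  Position 3: 'e'
  Position 2: 'k'
  Position 1: 'o'
  Position 0: 'm'
Reversed: mpdeiekom

mpdeiekom


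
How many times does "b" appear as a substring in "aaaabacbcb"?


Searching for "b" in "aaaabacbcb"
Scanning each position:
  Position 0: "a" => no
  Position 1: "a" => no
  Position 2: "a" => no
  Position 3: "a" => no
  Position 4: "b" => MATCH
  Position 5: "a" => no
  Position 6: "c" => no
  Position 7: "b" => MATCH
  Position 8: "c" => no
  Position 9: "b" => MATCH
Total occurrences: 3

3


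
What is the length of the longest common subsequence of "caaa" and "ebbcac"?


LCS of "caaa" and "ebbcac"
DP table:
           e    b    b    c    a    c
      0    0    0    0    0    0    0
  c   0    0    0    0    1    1    1
  a   0    0    0    0    1    2    2
  a   0    0    0    0    1    2    2
  a   0    0    0    0    1    2    2
LCS length = dp[4][6] = 2

2


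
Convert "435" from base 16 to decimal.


Input: "435" in base 16
Positional expansion:
  Digit '4' (value 4) x 16^2 = 1024
  Digit '3' (value 3) x 16^1 = 48
  Digit '5' (value 5) x 16^0 = 5
Sum = 1077

1077


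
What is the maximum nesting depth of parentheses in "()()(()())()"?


Input: "()()(()())()"
Tracking depth:
  Position 0 '(': depth becomes 1
  Position 1 ')': depth becomes 0
  Position 2 '(': depth becomes 1
  Position 3 ')': depth becomes 0
  Position 4 '(': depth becomes 1
  Position 5 '(': depth becomes 2
  Position 6 ')': depth becomes 1
  Position 7 '(': depth becomes 2
  Position 8 ')': depth becomes 1
  Position 9 ')': depth becomes 0
  Position 10 '(': depth becomes 1
  Position 11 ')': depth becomes 0
Maximum depth reached: 2

2


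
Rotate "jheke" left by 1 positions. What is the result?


Input: "jheke", rotate left by 1
First 1 characters: "j"
Remaining characters: "heke"
Concatenate remaining + first: "heke" + "j" = "hekej"

hekej


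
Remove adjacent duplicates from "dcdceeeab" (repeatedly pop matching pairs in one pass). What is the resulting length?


Input: dcdceeeab
Stack-based adjacent duplicate removal:
  Read 'd': push. Stack: d
  Read 'c': push. Stack: dc
  Read 'd': push. Stack: dcd
  Read 'c': push. Stack: dcdc
  Read 'e': push. Stack: dcdce
  Read 'e': matches stack top 'e' => pop. Stack: dcdc
  Read 'e': push. Stack: dcdce
  Read 'a': push. Stack: dcdcea
  Read 'b': push. Stack: dcdceab
Final stack: "dcdceab" (length 7)

7


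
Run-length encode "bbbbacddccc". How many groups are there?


Input: bbbbacddccc
Scanning for consecutive runs:
  Group 1: 'b' x 4 (positions 0-3)
  Group 2: 'a' x 1 (positions 4-4)
  Group 3: 'c' x 1 (positions 5-5)
  Group 4: 'd' x 2 (positions 6-7)
  Group 5: 'c' x 3 (positions 8-10)
Total groups: 5

5


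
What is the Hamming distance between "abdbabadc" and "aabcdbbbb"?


Comparing "abdbabadc" and "aabcdbbbb" position by position:
  Position 0: 'a' vs 'a' => same
  Position 1: 'b' vs 'a' => differ
  Position 2: 'd' vs 'b' => differ
  Position 3: 'b' vs 'c' => differ
  Position 4: 'a' vs 'd' => differ
  Position 5: 'b' vs 'b' => same
  Position 6: 'a' vs 'b' => differ
  Position 7: 'd' vs 'b' => differ
  Position 8: 'c' vs 'b' => differ
Total differences (Hamming distance): 7

7


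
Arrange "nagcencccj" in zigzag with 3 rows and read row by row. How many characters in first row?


Zigzag "nagcencccj" into 3 rows:
Placing characters:
  'n' => row 0
  'a' => row 1
  'g' => row 2
  'c' => row 1
  'e' => row 0
  'n' => row 1
  'c' => row 2
  'c' => row 1
  'c' => row 0
  'j' => row 1
Rows:
  Row 0: "nec"
  Row 1: "acncj"
  Row 2: "gc"
First row length: 3

3


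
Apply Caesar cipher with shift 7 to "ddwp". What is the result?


Caesar cipher: shift "ddwp" by 7
  'd' (pos 3) + 7 = pos 10 = 'k'
  'd' (pos 3) + 7 = pos 10 = 'k'
  'w' (pos 22) + 7 = pos 3 = 'd'
  'p' (pos 15) + 7 = pos 22 = 'w'
Result: kkdw

kkdw


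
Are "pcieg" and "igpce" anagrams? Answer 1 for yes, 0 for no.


Strings: "pcieg", "igpce"
Sorted first:  cegip
Sorted second: cegip
Sorted forms match => anagrams

1


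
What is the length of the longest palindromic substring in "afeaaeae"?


Input: "afeaaeae"
Checking substrings for palindromes:
  [2:6] "eaae" (len 4) => palindrome
  [4:7] "aea" (len 3) => palindrome
  [5:8] "eae" (len 3) => palindrome
  [3:5] "aa" (len 2) => palindrome
Longest palindromic substring: "eaae" with length 4

4


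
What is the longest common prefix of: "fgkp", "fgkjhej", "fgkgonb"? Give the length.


Words: fgkp, fgkjhej, fgkgonb
  Position 0: all 'f' => match
  Position 1: all 'g' => match
  Position 2: all 'k' => match
  Position 3: ('p', 'j', 'g') => mismatch, stop
LCP = "fgk" (length 3)

3
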